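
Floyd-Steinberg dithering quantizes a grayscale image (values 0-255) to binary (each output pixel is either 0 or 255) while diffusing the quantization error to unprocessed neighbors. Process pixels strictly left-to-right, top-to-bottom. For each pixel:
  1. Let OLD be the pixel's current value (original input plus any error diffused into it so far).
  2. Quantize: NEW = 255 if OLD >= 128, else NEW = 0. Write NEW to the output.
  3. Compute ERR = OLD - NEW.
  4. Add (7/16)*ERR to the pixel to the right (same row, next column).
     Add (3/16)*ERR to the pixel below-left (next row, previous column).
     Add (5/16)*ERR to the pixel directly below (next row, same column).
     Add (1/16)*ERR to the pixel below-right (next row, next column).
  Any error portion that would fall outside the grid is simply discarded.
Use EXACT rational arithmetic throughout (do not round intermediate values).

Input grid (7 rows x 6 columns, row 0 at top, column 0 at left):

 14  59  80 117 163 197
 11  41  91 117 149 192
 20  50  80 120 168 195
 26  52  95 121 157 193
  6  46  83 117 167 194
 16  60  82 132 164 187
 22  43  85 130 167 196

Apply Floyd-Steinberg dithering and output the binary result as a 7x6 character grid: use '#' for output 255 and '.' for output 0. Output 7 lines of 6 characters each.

(0,0): OLD=14 → NEW=0, ERR=14
(0,1): OLD=521/8 → NEW=0, ERR=521/8
(0,2): OLD=13887/128 → NEW=0, ERR=13887/128
(0,3): OLD=336825/2048 → NEW=255, ERR=-185415/2048
(0,4): OLD=4043279/32768 → NEW=0, ERR=4043279/32768
(0,5): OLD=131587689/524288 → NEW=255, ERR=-2105751/524288
(1,0): OLD=3531/128 → NEW=0, ERR=3531/128
(1,1): OLD=96909/1024 → NEW=0, ERR=96909/1024
(1,2): OLD=5026705/32768 → NEW=255, ERR=-3329135/32768
(1,3): OLD=9722365/131072 → NEW=0, ERR=9722365/131072
(1,4): OLD=1791807639/8388608 → NEW=255, ERR=-347287401/8388608
(1,5): OLD=24205411313/134217728 → NEW=255, ERR=-10020109327/134217728
(2,0): OLD=759647/16384 → NEW=0, ERR=759647/16384
(2,1): OLD=43271429/524288 → NEW=0, ERR=43271429/524288
(2,2): OLD=873943631/8388608 → NEW=0, ERR=873943631/8388608
(2,3): OLD=11720384407/67108864 → NEW=255, ERR=-5392375913/67108864
(2,4): OLD=237396371781/2147483648 → NEW=0, ERR=237396371781/2147483648
(2,5): OLD=7471409263411/34359738368 → NEW=255, ERR=-1290324020429/34359738368
(3,0): OLD=469461615/8388608 → NEW=0, ERR=469461615/8388608
(3,1): OLD=8369018819/67108864 → NEW=0, ERR=8369018819/67108864
(3,2): OLD=92453982713/536870912 → NEW=255, ERR=-44448099847/536870912
(3,3): OLD=2986120085611/34359738368 → NEW=0, ERR=2986120085611/34359738368
(3,4): OLD=59787172296715/274877906944 → NEW=255, ERR=-10306693974005/274877906944
(3,5): OLD=755449893595845/4398046511104 → NEW=255, ERR=-366051966735675/4398046511104
(4,0): OLD=50327972001/1073741824 → NEW=0, ERR=50327972001/1073741824
(4,1): OLD=1605493779629/17179869184 → NEW=0, ERR=1605493779629/17179869184
(4,2): OLD=67126551408631/549755813888 → NEW=0, ERR=67126551408631/549755813888
(4,3): OLD=1630563332220275/8796093022208 → NEW=255, ERR=-612440388442765/8796093022208
(4,4): OLD=16135141741901987/140737488355328 → NEW=0, ERR=16135141741901987/140737488355328
(4,5): OLD=485949814055853461/2251799813685248 → NEW=255, ERR=-88259138433884779/2251799813685248
(5,0): OLD=13240765610071/274877906944 → NEW=0, ERR=13240765610071/274877906944
(5,1): OLD=1197162880504519/8796093022208 → NEW=255, ERR=-1045840840158521/8796093022208
(5,2): OLD=4287201963279741/70368744177664 → NEW=0, ERR=4287201963279741/70368744177664
(5,3): OLD=373852994203263407/2251799813685248 → NEW=255, ERR=-200355958286474833/2251799813685248
(5,4): OLD=671935023464240463/4503599627370496 → NEW=255, ERR=-476482881515236017/4503599627370496
(5,5): OLD=9773123065887887707/72057594037927936 → NEW=255, ERR=-8601563413783735973/72057594037927936
(6,0): OLD=2077224720953013/140737488355328 → NEW=0, ERR=2077224720953013/140737488355328
(6,1): OLD=60203181594489873/2251799813685248 → NEW=0, ERR=60203181594489873/2251799813685248
(6,2): OLD=825254800489529769/9007199254740992 → NEW=0, ERR=825254800489529769/9007199254740992
(6,3): OLD=18194503449766865829/144115188075855872 → NEW=0, ERR=18194503449766865829/144115188075855872
(6,4): OLD=371767883831580382917/2305843009213693952 → NEW=255, ERR=-216222083517911574843/2305843009213693952
(6,5): OLD=4097359710727564613187/36893488147419103232 → NEW=0, ERR=4097359710727564613187/36893488147419103232
Row 0: ...#.#
Row 1: ..#.##
Row 2: ...#.#
Row 3: ..#.##
Row 4: ...#.#
Row 5: .#.###
Row 6: ....#.

Answer: ...#.#
..#.##
...#.#
..#.##
...#.#
.#.###
....#.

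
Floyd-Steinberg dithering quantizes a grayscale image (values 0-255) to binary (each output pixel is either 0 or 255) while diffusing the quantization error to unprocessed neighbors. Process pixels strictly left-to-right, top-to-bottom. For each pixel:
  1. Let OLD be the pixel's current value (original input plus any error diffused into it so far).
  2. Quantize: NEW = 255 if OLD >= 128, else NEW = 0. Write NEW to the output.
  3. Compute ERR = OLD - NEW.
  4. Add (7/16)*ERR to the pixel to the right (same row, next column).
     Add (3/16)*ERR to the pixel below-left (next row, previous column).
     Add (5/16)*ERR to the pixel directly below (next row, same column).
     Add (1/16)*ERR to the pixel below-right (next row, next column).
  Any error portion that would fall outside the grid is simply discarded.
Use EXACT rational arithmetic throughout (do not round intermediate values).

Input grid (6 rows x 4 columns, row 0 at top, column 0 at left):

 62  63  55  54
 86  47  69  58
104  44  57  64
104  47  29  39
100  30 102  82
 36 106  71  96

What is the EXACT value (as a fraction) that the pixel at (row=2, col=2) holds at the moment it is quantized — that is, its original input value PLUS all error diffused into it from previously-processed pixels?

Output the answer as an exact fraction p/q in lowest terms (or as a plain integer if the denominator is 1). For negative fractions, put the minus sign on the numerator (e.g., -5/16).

Answer: 142663425/1048576

Derivation:
(0,0): OLD=62 → NEW=0, ERR=62
(0,1): OLD=721/8 → NEW=0, ERR=721/8
(0,2): OLD=12087/128 → NEW=0, ERR=12087/128
(0,3): OLD=195201/2048 → NEW=0, ERR=195201/2048
(1,0): OLD=15651/128 → NEW=0, ERR=15651/128
(1,1): OLD=153845/1024 → NEW=255, ERR=-107275/1024
(1,2): OLD=2496281/32768 → NEW=0, ERR=2496281/32768
(1,3): OLD=66593023/524288 → NEW=0, ERR=66593023/524288
(2,0): OLD=2008151/16384 → NEW=0, ERR=2008151/16384
(2,1): OLD=45514285/524288 → NEW=0, ERR=45514285/524288
(2,2): OLD=142663425/1048576 → NEW=255, ERR=-124723455/1048576
Target (2,2): original=57, with diffused error = 142663425/1048576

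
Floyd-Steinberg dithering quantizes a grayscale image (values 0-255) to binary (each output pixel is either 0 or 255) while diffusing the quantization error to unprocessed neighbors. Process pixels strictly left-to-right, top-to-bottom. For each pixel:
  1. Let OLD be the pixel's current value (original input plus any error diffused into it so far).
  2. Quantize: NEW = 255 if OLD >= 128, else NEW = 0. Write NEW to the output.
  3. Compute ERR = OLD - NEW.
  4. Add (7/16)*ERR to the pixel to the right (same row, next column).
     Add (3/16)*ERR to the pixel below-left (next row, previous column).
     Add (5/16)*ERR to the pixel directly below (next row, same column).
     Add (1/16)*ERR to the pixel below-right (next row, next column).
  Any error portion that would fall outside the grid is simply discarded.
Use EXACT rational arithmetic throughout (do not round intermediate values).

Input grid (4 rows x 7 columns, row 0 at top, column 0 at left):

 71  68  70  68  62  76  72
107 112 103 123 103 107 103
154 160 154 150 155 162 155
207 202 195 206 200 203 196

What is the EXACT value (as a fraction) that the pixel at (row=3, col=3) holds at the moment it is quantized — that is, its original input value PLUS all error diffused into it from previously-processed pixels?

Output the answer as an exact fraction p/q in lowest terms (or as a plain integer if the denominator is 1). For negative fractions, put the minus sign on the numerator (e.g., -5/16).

Answer: 798358192887/4294967296

Derivation:
(0,0): OLD=71 → NEW=0, ERR=71
(0,1): OLD=1585/16 → NEW=0, ERR=1585/16
(0,2): OLD=29015/256 → NEW=0, ERR=29015/256
(0,3): OLD=481633/4096 → NEW=0, ERR=481633/4096
(0,4): OLD=7434663/65536 → NEW=0, ERR=7434663/65536
(0,5): OLD=131734417/1048576 → NEW=0, ERR=131734417/1048576
(0,6): OLD=2130100471/16777216 → NEW=0, ERR=2130100471/16777216
(1,0): OLD=37827/256 → NEW=255, ERR=-27453/256
(1,1): OLD=249301/2048 → NEW=0, ERR=249301/2048
(1,2): OLD=14412281/65536 → NEW=255, ERR=-2299399/65536
(1,3): OLD=45285381/262144 → NEW=255, ERR=-21561339/262144
(1,4): OLD=2237610095/16777216 → NEW=255, ERR=-2040579985/16777216
(1,5): OLD=16635431199/134217728 → NEW=0, ERR=16635431199/134217728
(1,6): OLD=439704858353/2147483648 → NEW=255, ERR=-107903471887/2147483648
(2,0): OLD=4696055/32768 → NEW=255, ERR=-3659785/32768
(2,1): OLD=142497165/1048576 → NEW=255, ERR=-124889715/1048576
(2,2): OLD=1394417383/16777216 → NEW=0, ERR=1394417383/16777216
(2,3): OLD=18208112751/134217728 → NEW=255, ERR=-16017407889/134217728
(2,4): OLD=88990899423/1073741824 → NEW=0, ERR=88990899423/1073741824
(2,5): OLD=7558080049717/34359738368 → NEW=255, ERR=-1203653234123/34359738368
(2,6): OLD=72412971149763/549755813888 → NEW=255, ERR=-67774761391677/549755813888
(3,0): OLD=2512648967/16777216 → NEW=255, ERR=-1765541113/16777216
(3,1): OLD=17091719675/134217728 → NEW=0, ERR=17091719675/134217728
(3,2): OLD=265069968609/1073741824 → NEW=255, ERR=-8734196511/1073741824
(3,3): OLD=798358192887/4294967296 → NEW=255, ERR=-296858467593/4294967296
Target (3,3): original=206, with diffused error = 798358192887/4294967296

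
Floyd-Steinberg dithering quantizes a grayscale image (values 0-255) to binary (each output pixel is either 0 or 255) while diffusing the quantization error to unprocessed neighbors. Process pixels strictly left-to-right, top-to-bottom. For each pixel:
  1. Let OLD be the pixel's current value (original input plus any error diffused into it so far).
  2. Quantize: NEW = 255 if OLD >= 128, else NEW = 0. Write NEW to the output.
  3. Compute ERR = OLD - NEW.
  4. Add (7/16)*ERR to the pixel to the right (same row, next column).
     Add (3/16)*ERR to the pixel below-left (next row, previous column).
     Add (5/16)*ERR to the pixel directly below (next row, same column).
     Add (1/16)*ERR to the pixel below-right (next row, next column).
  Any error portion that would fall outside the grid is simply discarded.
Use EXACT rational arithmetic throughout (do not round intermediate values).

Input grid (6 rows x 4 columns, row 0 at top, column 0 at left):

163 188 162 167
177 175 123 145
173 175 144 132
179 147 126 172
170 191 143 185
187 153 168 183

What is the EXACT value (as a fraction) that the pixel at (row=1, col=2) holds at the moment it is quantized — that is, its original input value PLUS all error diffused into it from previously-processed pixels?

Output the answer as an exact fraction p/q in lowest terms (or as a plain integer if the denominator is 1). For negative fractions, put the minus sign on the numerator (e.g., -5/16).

(0,0): OLD=163 → NEW=255, ERR=-92
(0,1): OLD=591/4 → NEW=255, ERR=-429/4
(0,2): OLD=7365/64 → NEW=0, ERR=7365/64
(0,3): OLD=222563/1024 → NEW=255, ERR=-38557/1024
(1,0): OLD=8201/64 → NEW=255, ERR=-8119/64
(1,1): OLD=52127/512 → NEW=0, ERR=52127/512
(1,2): OLD=3108715/16384 → NEW=255, ERR=-1069205/16384
Target (1,2): original=123, with diffused error = 3108715/16384

Answer: 3108715/16384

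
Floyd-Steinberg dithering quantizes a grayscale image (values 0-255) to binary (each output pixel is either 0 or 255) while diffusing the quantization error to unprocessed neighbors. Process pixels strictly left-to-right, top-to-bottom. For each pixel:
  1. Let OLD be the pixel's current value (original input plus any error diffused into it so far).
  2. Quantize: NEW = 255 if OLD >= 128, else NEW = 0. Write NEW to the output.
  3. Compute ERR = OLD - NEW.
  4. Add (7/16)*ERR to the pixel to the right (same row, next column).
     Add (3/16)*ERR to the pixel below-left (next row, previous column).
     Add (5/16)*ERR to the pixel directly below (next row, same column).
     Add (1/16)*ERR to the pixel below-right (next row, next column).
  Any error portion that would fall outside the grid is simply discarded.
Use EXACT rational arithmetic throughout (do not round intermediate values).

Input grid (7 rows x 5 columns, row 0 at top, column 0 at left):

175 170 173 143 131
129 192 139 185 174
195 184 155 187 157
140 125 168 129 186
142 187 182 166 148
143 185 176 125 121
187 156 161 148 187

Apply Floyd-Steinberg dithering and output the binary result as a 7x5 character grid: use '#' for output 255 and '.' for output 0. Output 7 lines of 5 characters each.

(0,0): OLD=175 → NEW=255, ERR=-80
(0,1): OLD=135 → NEW=255, ERR=-120
(0,2): OLD=241/2 → NEW=0, ERR=241/2
(0,3): OLD=6263/32 → NEW=255, ERR=-1897/32
(0,4): OLD=53793/512 → NEW=0, ERR=53793/512
(1,0): OLD=163/2 → NEW=0, ERR=163/2
(1,1): OLD=831/4 → NEW=255, ERR=-189/4
(1,2): OLD=70333/512 → NEW=255, ERR=-60227/512
(1,3): OLD=582623/4096 → NEW=255, ERR=-461857/4096
(1,4): OLD=10079169/65536 → NEW=255, ERR=-6632511/65536
(2,0): OLD=13543/64 → NEW=255, ERR=-2777/64
(2,1): OLD=1091903/8192 → NEW=255, ERR=-997057/8192
(2,2): OLD=5360387/131072 → NEW=0, ERR=5360387/131072
(2,3): OLD=300579835/2097152 → NEW=255, ERR=-234193925/2097152
(2,4): OLD=2331015805/33554432 → NEW=0, ERR=2331015805/33554432
(3,0): OLD=13581629/131072 → NEW=0, ERR=13581629/131072
(3,1): OLD=71961177/524288 → NEW=255, ERR=-61732263/524288
(3,2): OLD=3379643805/33554432 → NEW=0, ERR=3379643805/33554432
(3,3): OLD=41271823385/268435456 → NEW=255, ERR=-27179217895/268435456
(3,4): OLD=671873201591/4294967296 → NEW=255, ERR=-423343458889/4294967296
(4,0): OLD=1277618127/8388608 → NEW=255, ERR=-861476913/8388608
(4,1): OLD=70135011259/536870912 → NEW=255, ERR=-66767071301/536870912
(4,2): OLD=1140080956355/8589934592 → NEW=255, ERR=-1050352364605/8589934592
(4,3): OLD=9438852921663/137438953472 → NEW=0, ERR=9438852921663/137438953472
(4,4): OLD=309876699288857/2199023255552 → NEW=255, ERR=-250874230876903/2199023255552
(5,0): OLD=752386820593/8589934592 → NEW=0, ERR=752386820593/8589934592
(5,1): OLD=1332396186229/8589934592 → NEW=255, ERR=-858037134731/8589934592
(5,2): OLD=218123933230813/2199023255552 → NEW=0, ERR=218123933230813/2199023255552
(5,3): OLD=2829254689741571/17592186044416 → NEW=255, ERR=-1656752751584509/17592186044416
(5,4): OLD=13634406859794557/281474976710656 → NEW=0, ERR=13634406859794557/281474976710656
(6,0): OLD=6722226749509/34359738368 → NEW=255, ERR=-2039506534331/34359738368
(6,1): OLD=4323758411786071/35184372088832 → NEW=0, ERR=4323758411786071/35184372088832
(6,2): OLD=124896129428433539/562949953421312 → NEW=255, ERR=-18656108694001021/562949953421312
(6,3): OLD=1075038456655993699/9007199254740992 → NEW=0, ERR=1075038456655993699/9007199254740992
(6,4): OLD=35808057055532864469/144115188075855872 → NEW=255, ERR=-941315903810382891/144115188075855872
Row 0: ##.#.
Row 1: .####
Row 2: ##.#.
Row 3: .#.##
Row 4: ###.#
Row 5: .#.#.
Row 6: #.#.#

Answer: ##.#.
.####
##.#.
.#.##
###.#
.#.#.
#.#.#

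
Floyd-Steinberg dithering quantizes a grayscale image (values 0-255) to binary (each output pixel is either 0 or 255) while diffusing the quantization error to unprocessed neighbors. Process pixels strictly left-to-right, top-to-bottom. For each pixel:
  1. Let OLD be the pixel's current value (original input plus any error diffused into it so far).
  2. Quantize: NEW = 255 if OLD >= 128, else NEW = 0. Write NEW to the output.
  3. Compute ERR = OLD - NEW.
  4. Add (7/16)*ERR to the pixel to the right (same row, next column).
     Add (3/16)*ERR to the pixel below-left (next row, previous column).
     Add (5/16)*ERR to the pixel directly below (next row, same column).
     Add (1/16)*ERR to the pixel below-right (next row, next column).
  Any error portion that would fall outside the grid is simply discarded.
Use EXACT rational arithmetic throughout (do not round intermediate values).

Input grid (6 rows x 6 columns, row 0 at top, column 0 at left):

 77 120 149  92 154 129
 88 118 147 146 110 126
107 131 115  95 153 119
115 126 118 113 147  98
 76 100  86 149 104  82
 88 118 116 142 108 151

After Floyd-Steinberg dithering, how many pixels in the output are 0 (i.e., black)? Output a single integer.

Answer: 19

Derivation:
(0,0): OLD=77 → NEW=0, ERR=77
(0,1): OLD=2459/16 → NEW=255, ERR=-1621/16
(0,2): OLD=26797/256 → NEW=0, ERR=26797/256
(0,3): OLD=564411/4096 → NEW=255, ERR=-480069/4096
(0,4): OLD=6732061/65536 → NEW=0, ERR=6732061/65536
(0,5): OLD=182390731/1048576 → NEW=255, ERR=-84996149/1048576
(1,0): OLD=23825/256 → NEW=0, ERR=23825/256
(1,1): OLD=310263/2048 → NEW=255, ERR=-211977/2048
(1,2): OLD=6954691/65536 → NEW=0, ERR=6954691/65536
(1,3): OLD=47606407/262144 → NEW=255, ERR=-19240313/262144
(1,4): OLD=1467443765/16777216 → NEW=0, ERR=1467443765/16777216
(1,5): OLD=39018689507/268435456 → NEW=255, ERR=-29432351773/268435456
(2,0): OLD=3823245/32768 → NEW=0, ERR=3823245/32768
(2,1): OLD=183935839/1048576 → NEW=255, ERR=-83451041/1048576
(2,2): OLD=1562181853/16777216 → NEW=0, ERR=1562181853/16777216
(2,3): OLD=18231236661/134217728 → NEW=255, ERR=-15994283979/134217728
(2,4): OLD=442606385951/4294967296 → NEW=0, ERR=442606385951/4294967296
(2,5): OLD=9296939895241/68719476736 → NEW=255, ERR=-8226526672439/68719476736
(3,0): OLD=2290745917/16777216 → NEW=255, ERR=-1987444163/16777216
(3,1): OLD=9939361017/134217728 → NEW=0, ERR=9939361017/134217728
(3,2): OLD=163400643259/1073741824 → NEW=255, ERR=-110403521861/1073741824
(3,3): OLD=3842654534641/68719476736 → NEW=0, ERR=3842654534641/68719476736
(3,4): OLD=95533324243537/549755813888 → NEW=255, ERR=-44654408297903/549755813888
(3,5): OLD=277028808595231/8796093022208 → NEW=0, ERR=277028808595231/8796093022208
(4,0): OLD=113529073779/2147483648 → NEW=0, ERR=113529073779/2147483648
(4,1): OLD=4109012250583/34359738368 → NEW=0, ERR=4109012250583/34359738368
(4,2): OLD=133371960946005/1099511627776 → NEW=0, ERR=133371960946005/1099511627776
(4,3): OLD=3481272153838217/17592186044416 → NEW=255, ERR=-1004735287487863/17592186044416
(4,4): OLD=17741437650268185/281474976710656 → NEW=0, ERR=17741437650268185/281474976710656
(4,5): OLD=514946785322968591/4503599627370496 → NEW=0, ERR=514946785322968591/4503599627370496
(5,0): OLD=69787874276213/549755813888 → NEW=0, ERR=69787874276213/549755813888
(5,1): OLD=4168592921814213/17592186044416 → NEW=255, ERR=-317414519511867/17592186044416
(5,2): OLD=20094280473684167/140737488355328 → NEW=255, ERR=-15793779056924473/140737488355328
(5,3): OLD=425386952243620605/4503599627370496 → NEW=0, ERR=425386952243620605/4503599627370496
(5,4): OLD=1683358994524378621/9007199254740992 → NEW=255, ERR=-613476815434574339/9007199254740992
(5,5): OLD=23184249549450484129/144115188075855872 → NEW=255, ERR=-13565123409892763231/144115188075855872
Output grid:
  Row 0: .#.#.#  (3 black, running=3)
  Row 1: .#.#.#  (3 black, running=6)
  Row 2: .#.#.#  (3 black, running=9)
  Row 3: #.#.#.  (3 black, running=12)
  Row 4: ...#..  (5 black, running=17)
  Row 5: .##.##  (2 black, running=19)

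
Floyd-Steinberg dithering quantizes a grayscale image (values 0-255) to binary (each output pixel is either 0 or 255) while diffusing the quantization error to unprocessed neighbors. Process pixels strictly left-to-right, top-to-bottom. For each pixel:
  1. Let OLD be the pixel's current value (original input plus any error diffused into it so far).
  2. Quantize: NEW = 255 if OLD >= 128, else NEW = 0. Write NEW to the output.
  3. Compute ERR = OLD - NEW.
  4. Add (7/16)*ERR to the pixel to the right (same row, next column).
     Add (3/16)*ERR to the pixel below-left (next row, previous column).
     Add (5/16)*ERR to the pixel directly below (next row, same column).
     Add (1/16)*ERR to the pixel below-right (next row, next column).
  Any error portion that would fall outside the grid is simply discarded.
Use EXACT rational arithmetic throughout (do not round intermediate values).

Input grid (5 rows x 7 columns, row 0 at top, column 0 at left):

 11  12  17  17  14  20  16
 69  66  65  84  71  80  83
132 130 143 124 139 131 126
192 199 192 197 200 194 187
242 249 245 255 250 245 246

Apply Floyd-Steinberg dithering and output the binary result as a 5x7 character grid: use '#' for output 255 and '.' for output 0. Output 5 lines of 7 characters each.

Answer: .......
...#..#
###.#.#
#.####.
#######

Derivation:
(0,0): OLD=11 → NEW=0, ERR=11
(0,1): OLD=269/16 → NEW=0, ERR=269/16
(0,2): OLD=6235/256 → NEW=0, ERR=6235/256
(0,3): OLD=113277/4096 → NEW=0, ERR=113277/4096
(0,4): OLD=1710443/65536 → NEW=0, ERR=1710443/65536
(0,5): OLD=32944621/1048576 → NEW=0, ERR=32944621/1048576
(0,6): OLD=499047803/16777216 → NEW=0, ERR=499047803/16777216
(1,0): OLD=19351/256 → NEW=0, ERR=19351/256
(1,1): OLD=224417/2048 → NEW=0, ERR=224417/2048
(1,2): OLD=8309173/65536 → NEW=0, ERR=8309173/65536
(1,3): OLD=40508561/262144 → NEW=255, ERR=-26338159/262144
(1,4): OLD=718382099/16777216 → NEW=0, ERR=718382099/16777216
(1,5): OLD=15537048835/134217728 → NEW=0, ERR=15537048835/134217728
(1,6): OLD=311179308237/2147483648 → NEW=255, ERR=-236429022003/2147483648
(2,0): OLD=5772667/32768 → NEW=255, ERR=-2583173/32768
(2,1): OLD=165938553/1048576 → NEW=255, ERR=-101448327/1048576
(2,2): OLD=2152581035/16777216 → NEW=255, ERR=-2125609045/16777216
(2,3): OLD=7130408467/134217728 → NEW=0, ERR=7130408467/134217728
(2,4): OLD=205137189699/1073741824 → NEW=255, ERR=-68666975421/1073741824
(2,5): OLD=4165417819777/34359738368 → NEW=0, ERR=4165417819777/34359738368
(2,6): OLD=83490320029847/549755813888 → NEW=255, ERR=-56697412511593/549755813888
(3,0): OLD=2503572811/16777216 → NEW=255, ERR=-1774617269/16777216
(3,1): OLD=12590528495/134217728 → NEW=0, ERR=12590528495/134217728
(3,2): OLD=211916018813/1073741824 → NEW=255, ERR=-61888146307/1073741824
(3,3): OLD=723598409659/4294967296 → NEW=255, ERR=-371618250821/4294967296
(3,4): OLD=92475462691147/549755813888 → NEW=255, ERR=-47712269850293/549755813888
(3,5): OLD=750219926994065/4398046511104 → NEW=255, ERR=-371281933337455/4398046511104
(3,6): OLD=8825258608328719/70368744177664 → NEW=0, ERR=8825258608328719/70368744177664
(4,0): OLD=486477937541/2147483648 → NEW=255, ERR=-61130392699/2147483648
(4,1): OLD=8536424496065/34359738368 → NEW=255, ERR=-225308787775/34359738368
(4,2): OLD=117515246754031/549755813888 → NEW=255, ERR=-22672485787409/549755813888
(4,3): OLD=835818549582837/4398046511104 → NEW=255, ERR=-285683310748683/4398046511104
(4,4): OLD=6094764593155215/35184372088832 → NEW=255, ERR=-2877250289496945/35184372088832
(4,5): OLD=226230023740637903/1125899906842624 → NEW=255, ERR=-60874452504231217/1125899906842624
(4,6): OLD=4616393379534858585/18014398509481984 → NEW=255, ERR=22721759616952665/18014398509481984
Row 0: .......
Row 1: ...#..#
Row 2: ###.#.#
Row 3: #.####.
Row 4: #######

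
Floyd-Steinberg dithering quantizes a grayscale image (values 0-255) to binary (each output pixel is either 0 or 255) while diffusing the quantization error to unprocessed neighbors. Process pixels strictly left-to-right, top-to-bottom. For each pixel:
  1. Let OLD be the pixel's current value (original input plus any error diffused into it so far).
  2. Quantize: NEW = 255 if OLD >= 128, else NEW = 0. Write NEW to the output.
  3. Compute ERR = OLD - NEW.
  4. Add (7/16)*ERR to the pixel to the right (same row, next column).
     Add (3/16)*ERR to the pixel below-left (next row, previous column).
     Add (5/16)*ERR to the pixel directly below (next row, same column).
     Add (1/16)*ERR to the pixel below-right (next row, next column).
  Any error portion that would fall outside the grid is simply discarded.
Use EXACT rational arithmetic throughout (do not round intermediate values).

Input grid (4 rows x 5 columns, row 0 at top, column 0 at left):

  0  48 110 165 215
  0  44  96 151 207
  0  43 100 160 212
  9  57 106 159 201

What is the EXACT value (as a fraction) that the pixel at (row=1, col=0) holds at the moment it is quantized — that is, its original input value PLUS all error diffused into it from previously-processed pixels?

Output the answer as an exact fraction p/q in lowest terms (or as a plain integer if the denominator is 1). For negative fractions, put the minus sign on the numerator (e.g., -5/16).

(0,0): OLD=0 → NEW=0, ERR=0
(0,1): OLD=48 → NEW=0, ERR=48
(0,2): OLD=131 → NEW=255, ERR=-124
(0,3): OLD=443/4 → NEW=0, ERR=443/4
(0,4): OLD=16861/64 → NEW=255, ERR=541/64
(1,0): OLD=9 → NEW=0, ERR=9
Target (1,0): original=0, with diffused error = 9

Answer: 9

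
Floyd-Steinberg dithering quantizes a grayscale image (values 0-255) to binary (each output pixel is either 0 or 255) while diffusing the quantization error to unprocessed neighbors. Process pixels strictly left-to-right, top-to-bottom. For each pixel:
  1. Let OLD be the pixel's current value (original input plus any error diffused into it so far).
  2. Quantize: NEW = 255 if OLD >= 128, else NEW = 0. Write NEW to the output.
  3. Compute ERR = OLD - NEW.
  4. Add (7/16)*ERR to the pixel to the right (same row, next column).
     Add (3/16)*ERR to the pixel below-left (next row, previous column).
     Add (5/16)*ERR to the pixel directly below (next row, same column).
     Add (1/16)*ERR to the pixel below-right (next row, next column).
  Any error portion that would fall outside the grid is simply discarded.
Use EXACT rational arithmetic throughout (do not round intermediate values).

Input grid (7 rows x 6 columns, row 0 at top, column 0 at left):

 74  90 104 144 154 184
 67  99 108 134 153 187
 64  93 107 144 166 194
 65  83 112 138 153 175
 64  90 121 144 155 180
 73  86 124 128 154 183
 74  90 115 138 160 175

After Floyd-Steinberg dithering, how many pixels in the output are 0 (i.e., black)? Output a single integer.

(0,0): OLD=74 → NEW=0, ERR=74
(0,1): OLD=979/8 → NEW=0, ERR=979/8
(0,2): OLD=20165/128 → NEW=255, ERR=-12475/128
(0,3): OLD=207587/2048 → NEW=0, ERR=207587/2048
(0,4): OLD=6499381/32768 → NEW=255, ERR=-1856459/32768
(0,5): OLD=83473779/524288 → NEW=255, ERR=-50219661/524288
(1,0): OLD=14473/128 → NEW=0, ERR=14473/128
(1,1): OLD=177215/1024 → NEW=255, ERR=-83905/1024
(1,2): OLD=2239659/32768 → NEW=0, ERR=2239659/32768
(1,3): OLD=23444047/131072 → NEW=255, ERR=-9979313/131072
(1,4): OLD=758002829/8388608 → NEW=0, ERR=758002829/8388608
(1,5): OLD=25911908555/134217728 → NEW=255, ERR=-8313612085/134217728
(2,0): OLD=1375781/16384 → NEW=0, ERR=1375781/16384
(2,1): OLD=65018983/524288 → NEW=0, ERR=65018983/524288
(2,2): OLD=1369175541/8388608 → NEW=255, ERR=-769919499/8388608
(2,3): OLD=6795948685/67108864 → NEW=0, ERR=6795948685/67108864
(2,4): OLD=477106140711/2147483648 → NEW=255, ERR=-70502189529/2147483648
(2,5): OLD=5701233674113/34359738368 → NEW=255, ERR=-3060499609727/34359738368
(3,0): OLD=960441429/8388608 → NEW=0, ERR=960441429/8388608
(3,1): OLD=10729660721/67108864 → NEW=255, ERR=-6383099599/67108864
(3,2): OLD=36745441507/536870912 → NEW=0, ERR=36745441507/536870912
(3,3): OLD=6449262086249/34359738368 → NEW=255, ERR=-2312471197591/34359738368
(3,4): OLD=28291596438473/274877906944 → NEW=0, ERR=28291596438473/274877906944
(3,5): OLD=836255049863719/4398046511104 → NEW=255, ERR=-285246810467801/4398046511104
(4,0): OLD=87987835099/1073741824 → NEW=0, ERR=87987835099/1073741824
(4,1): OLD=1994864256287/17179869184 → NEW=0, ERR=1994864256287/17179869184
(4,2): OLD=96001533763245/549755813888 → NEW=255, ERR=-44186198778195/549755813888
(4,3): OLD=979713218677313/8796093022208 → NEW=0, ERR=979713218677313/8796093022208
(4,4): OLD=30895485166582609/140737488355328 → NEW=255, ERR=-4992574364026031/140737488355328
(4,5): OLD=339221753616812439/2251799813685248 → NEW=255, ERR=-234987198872925801/2251799813685248
(5,0): OLD=33089706783693/274877906944 → NEW=0, ERR=33089706783693/274877906944
(5,1): OLD=1451389351123613/8796093022208 → NEW=255, ERR=-791614369539427/8796093022208
(5,2): OLD=6167881111139983/70368744177664 → NEW=0, ERR=6167881111139983/70368744177664
(5,3): OLD=426668379222560533/2251799813685248 → NEW=255, ERR=-147540573267177707/2251799813685248
(5,4): OLD=457761220786342421/4503599627370496 → NEW=0, ERR=457761220786342421/4503599627370496
(5,5): OLD=13881233886067118233/72057594037927936 → NEW=255, ERR=-4493452593604505447/72057594037927936
(6,0): OLD=13334084115066871/140737488355328 → NEW=0, ERR=13334084115066871/140737488355328
(6,1): OLD=286620639014076971/2251799813685248 → NEW=0, ERR=286620639014076971/2251799813685248
(6,2): OLD=1622810527414541491/9007199254740992 → NEW=255, ERR=-674025282544411469/9007199254740992
(6,3): OLD=15754963618257648263/144115188075855872 → NEW=0, ERR=15754963618257648263/144115188075855872
(6,4): OLD=516058109877082951591/2305843009213693952 → NEW=255, ERR=-71931857472409006169/2305843009213693952
(6,5): OLD=5468258753557366470449/36893488147419103232 → NEW=255, ERR=-3939580724034504853711/36893488147419103232
Output grid:
  Row 0: ..#.##  (3 black, running=3)
  Row 1: .#.#.#  (3 black, running=6)
  Row 2: ..#.##  (3 black, running=9)
  Row 3: .#.#.#  (3 black, running=12)
  Row 4: ..#.##  (3 black, running=15)
  Row 5: .#.#.#  (3 black, running=18)
  Row 6: ..#.##  (3 black, running=21)

Answer: 21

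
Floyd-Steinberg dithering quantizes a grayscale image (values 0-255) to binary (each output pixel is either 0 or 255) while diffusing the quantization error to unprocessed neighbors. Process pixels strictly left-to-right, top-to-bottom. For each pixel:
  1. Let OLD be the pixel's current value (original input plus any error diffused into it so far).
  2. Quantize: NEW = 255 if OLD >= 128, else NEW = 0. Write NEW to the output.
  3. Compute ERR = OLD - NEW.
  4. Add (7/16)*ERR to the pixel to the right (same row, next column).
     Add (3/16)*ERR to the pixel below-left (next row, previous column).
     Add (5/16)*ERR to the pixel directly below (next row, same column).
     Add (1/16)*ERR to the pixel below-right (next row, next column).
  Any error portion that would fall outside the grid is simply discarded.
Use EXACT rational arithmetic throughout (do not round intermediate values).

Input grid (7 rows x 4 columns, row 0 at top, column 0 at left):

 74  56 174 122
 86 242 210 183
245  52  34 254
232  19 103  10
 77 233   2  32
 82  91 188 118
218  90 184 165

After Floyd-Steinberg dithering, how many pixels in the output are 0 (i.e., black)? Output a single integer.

Answer: 14

Derivation:
(0,0): OLD=74 → NEW=0, ERR=74
(0,1): OLD=707/8 → NEW=0, ERR=707/8
(0,2): OLD=27221/128 → NEW=255, ERR=-5419/128
(0,3): OLD=211923/2048 → NEW=0, ERR=211923/2048
(1,0): OLD=16089/128 → NEW=0, ERR=16089/128
(1,1): OLD=329007/1024 → NEW=255, ERR=67887/1024
(1,2): OLD=8214939/32768 → NEW=255, ERR=-140901/32768
(1,3): OLD=110524973/524288 → NEW=255, ERR=-23168467/524288
(2,0): OLD=4861301/16384 → NEW=255, ERR=683381/16384
(2,1): OLD=51388311/524288 → NEW=0, ERR=51388311/524288
(2,2): OLD=74863939/1048576 → NEW=0, ERR=74863939/1048576
(2,3): OLD=4549266935/16777216 → NEW=255, ERR=271076855/16777216
(3,0): OLD=2209662949/8388608 → NEW=255, ERR=70567909/8388608
(3,1): OLD=9301802683/134217728 → NEW=0, ERR=9301802683/134217728
(3,2): OLD=353877607621/2147483648 → NEW=255, ERR=-193730722619/2147483648
(3,3): OLD=-685707140381/34359738368 → NEW=0, ERR=-685707140381/34359738368
(4,0): OLD=198907081665/2147483648 → NEW=0, ERR=198907081665/2147483648
(4,1): OLD=4789593021443/17179869184 → NEW=255, ERR=408726379523/17179869184
(4,2): OLD=-8352636802717/549755813888 → NEW=0, ERR=-8352636802717/549755813888
(4,3): OLD=118554882870693/8796093022208 → NEW=0, ERR=118554882870693/8796093022208
(5,0): OLD=31722450774577/274877906944 → NEW=0, ERR=31722450774577/274877906944
(5,1): OLD=1335817299086775/8796093022208 → NEW=255, ERR=-907186421576265/8796093022208
(5,2): OLD=625158264702447/4398046511104 → NEW=255, ERR=-496343595629073/4398046511104
(5,3): OLD=10117345512631675/140737488355328 → NEW=0, ERR=10117345512631675/140737488355328
(6,0): OLD=33034805320665029/140737488355328 → NEW=255, ERR=-2853254209943611/140737488355328
(6,1): OLD=78707199652158259/2251799813685248 → NEW=0, ERR=78707199652158259/2251799813685248
(6,2): OLD=6163002304926847605/36028797018963968 → NEW=255, ERR=-3024340934908964235/36028797018963968
(6,3): OLD=82829793106477303859/576460752303423488 → NEW=255, ERR=-64167698730895685581/576460752303423488
Output grid:
  Row 0: ..#.  (3 black, running=3)
  Row 1: .###  (1 black, running=4)
  Row 2: #..#  (2 black, running=6)
  Row 3: #.#.  (2 black, running=8)
  Row 4: .#..  (3 black, running=11)
  Row 5: .##.  (2 black, running=13)
  Row 6: #.##  (1 black, running=14)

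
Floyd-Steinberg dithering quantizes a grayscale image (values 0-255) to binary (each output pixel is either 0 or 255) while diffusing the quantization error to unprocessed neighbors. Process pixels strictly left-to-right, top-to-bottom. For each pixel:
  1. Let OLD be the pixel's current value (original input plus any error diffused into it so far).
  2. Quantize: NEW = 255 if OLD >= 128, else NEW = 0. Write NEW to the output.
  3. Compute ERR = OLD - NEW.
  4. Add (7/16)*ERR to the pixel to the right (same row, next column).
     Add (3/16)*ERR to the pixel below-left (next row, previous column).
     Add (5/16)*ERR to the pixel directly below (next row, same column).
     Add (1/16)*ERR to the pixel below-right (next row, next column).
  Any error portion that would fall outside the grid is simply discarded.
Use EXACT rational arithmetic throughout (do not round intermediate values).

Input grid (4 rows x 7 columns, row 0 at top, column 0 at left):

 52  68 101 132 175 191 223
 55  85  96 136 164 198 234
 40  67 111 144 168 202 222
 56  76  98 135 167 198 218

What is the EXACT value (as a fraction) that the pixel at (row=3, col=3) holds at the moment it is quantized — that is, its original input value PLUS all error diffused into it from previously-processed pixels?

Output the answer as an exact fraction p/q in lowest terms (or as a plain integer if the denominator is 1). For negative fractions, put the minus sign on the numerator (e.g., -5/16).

Answer: 148275979957/1073741824

Derivation:
(0,0): OLD=52 → NEW=0, ERR=52
(0,1): OLD=363/4 → NEW=0, ERR=363/4
(0,2): OLD=9005/64 → NEW=255, ERR=-7315/64
(0,3): OLD=83963/1024 → NEW=0, ERR=83963/1024
(0,4): OLD=3454941/16384 → NEW=255, ERR=-722979/16384
(0,5): OLD=45008651/262144 → NEW=255, ERR=-21838069/262144
(0,6): OLD=782463309/4194304 → NEW=255, ERR=-287084211/4194304
(1,0): OLD=5649/64 → NEW=0, ERR=5649/64
(1,1): OLD=68503/512 → NEW=255, ERR=-62057/512
(1,2): OLD=463683/16384 → NEW=0, ERR=463683/16384
(1,3): OLD=10393207/65536 → NEW=255, ERR=-6318473/65536
(1,4): OLD=409090613/4194304 → NEW=0, ERR=409090613/4194304
(1,5): OLD=6678904293/33554432 → NEW=255, ERR=-1877475867/33554432
(1,6): OLD=98206821067/536870912 → NEW=255, ERR=-38695261493/536870912
(2,0): OLD=367469/8192 → NEW=0, ERR=367469/8192
(2,1): OLD=15616287/262144 → NEW=0, ERR=15616287/262144
(2,2): OLD=504381533/4194304 → NEW=0, ERR=504381533/4194304
(2,3): OLD=6259205237/33554432 → NEW=255, ERR=-2297174923/33554432
(2,4): OLD=40805113749/268435456 → NEW=255, ERR=-27645927531/268435456
(2,5): OLD=1134203546775/8589934592 → NEW=255, ERR=-1056229774185/8589934592
(2,6): OLD=19541584510097/137438953472 → NEW=255, ERR=-15505348625263/137438953472
(3,0): OLD=340524925/4194304 → NEW=0, ERR=340524925/4194304
(3,1): OLD=5217269913/33554432 → NEW=255, ERR=-3339110247/33554432
(3,2): OLD=22261099467/268435456 → NEW=0, ERR=22261099467/268435456
(3,3): OLD=148275979957/1073741824 → NEW=255, ERR=-125528185163/1073741824
Target (3,3): original=135, with diffused error = 148275979957/1073741824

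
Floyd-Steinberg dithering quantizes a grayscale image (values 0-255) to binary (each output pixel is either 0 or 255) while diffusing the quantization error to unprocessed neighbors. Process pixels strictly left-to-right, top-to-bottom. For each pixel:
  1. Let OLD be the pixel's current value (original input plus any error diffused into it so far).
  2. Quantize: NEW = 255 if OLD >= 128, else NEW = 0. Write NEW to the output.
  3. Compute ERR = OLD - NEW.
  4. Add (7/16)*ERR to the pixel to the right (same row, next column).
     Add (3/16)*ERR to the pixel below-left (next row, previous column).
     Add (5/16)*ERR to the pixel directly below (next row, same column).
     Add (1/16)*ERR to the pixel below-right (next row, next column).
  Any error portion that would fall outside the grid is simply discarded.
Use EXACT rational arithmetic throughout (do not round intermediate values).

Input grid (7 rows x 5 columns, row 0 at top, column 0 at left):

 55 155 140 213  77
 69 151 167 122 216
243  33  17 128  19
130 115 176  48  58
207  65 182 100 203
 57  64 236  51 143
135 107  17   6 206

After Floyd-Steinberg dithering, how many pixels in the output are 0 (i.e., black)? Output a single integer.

(0,0): OLD=55 → NEW=0, ERR=55
(0,1): OLD=2865/16 → NEW=255, ERR=-1215/16
(0,2): OLD=27335/256 → NEW=0, ERR=27335/256
(0,3): OLD=1063793/4096 → NEW=255, ERR=19313/4096
(0,4): OLD=5181463/65536 → NEW=0, ERR=5181463/65536
(1,0): OLD=18419/256 → NEW=0, ERR=18419/256
(1,1): OLD=373157/2048 → NEW=255, ERR=-149083/2048
(1,2): OLD=10791049/65536 → NEW=255, ERR=-5920631/65536
(1,3): OLD=27642261/262144 → NEW=0, ERR=27642261/262144
(1,4): OLD=1204330783/4194304 → NEW=255, ERR=134783263/4194304
(2,0): OLD=8252135/32768 → NEW=255, ERR=-103705/32768
(2,1): OLD=-3748771/1048576 → NEW=0, ERR=-3748771/1048576
(2,2): OLD=40697431/16777216 → NEW=0, ERR=40697431/16777216
(2,3): OLD=43591861525/268435456 → NEW=255, ERR=-24859179755/268435456
(2,4): OLD=-20973560237/4294967296 → NEW=0, ERR=-20973560237/4294967296
(3,0): OLD=2153198967/16777216 → NEW=255, ERR=-2124991113/16777216
(3,1): OLD=7882116651/134217728 → NEW=0, ERR=7882116651/134217728
(3,2): OLD=793982447049/4294967296 → NEW=255, ERR=-301234213431/4294967296
(3,3): OLD=-106417641183/8589934592 → NEW=0, ERR=-106417641183/8589934592
(3,4): OLD=6221306458565/137438953472 → NEW=0, ERR=6221306458565/137438953472
(4,0): OLD=383175820569/2147483648 → NEW=255, ERR=-164432509671/2147483648
(4,1): OLD=1978149151385/68719476736 → NEW=0, ERR=1978149151385/68719476736
(4,2): OLD=191341043577367/1099511627776 → NEW=255, ERR=-89034421505513/1099511627776
(4,3): OLD=1140065759913113/17592186044416 → NEW=0, ERR=1140065759913113/17592186044416
(4,4): OLD=68883573395993775/281474976710656 → NEW=255, ERR=-2892545665223505/281474976710656
(5,0): OLD=42297408690027/1099511627776 → NEW=0, ERR=42297408690027/1099511627776
(5,1): OLD=614470495157761/8796093022208 → NEW=0, ERR=614470495157761/8796093022208
(5,2): OLD=71834531177976329/281474976710656 → NEW=255, ERR=58412116759049/281474976710656
(5,3): OLD=72456819426293959/1125899906842624 → NEW=0, ERR=72456819426293959/1125899906842624
(5,4): OLD=3098370018169950557/18014398509481984 → NEW=255, ERR=-1495301601747955363/18014398509481984
(6,0): OLD=22534868761043643/140737488355328 → NEW=255, ERR=-13353190769564997/140737488355328
(6,1): OLD=404259141554898933/4503599627370496 → NEW=0, ERR=404259141554898933/4503599627370496
(6,2): OLD=5243556785506092503/72057594037927936 → NEW=0, ERR=5243556785506092503/72057594037927936
(6,3): OLD=48879943023512648445/1152921504606846976 → NEW=0, ERR=48879943023512648445/1152921504606846976
(6,4): OLD=3737888150881935469867/18446744073709551616 → NEW=255, ERR=-966031587914000192213/18446744073709551616
Output grid:
  Row 0: .#.#.  (3 black, running=3)
  Row 1: .##.#  (2 black, running=5)
  Row 2: #..#.  (3 black, running=8)
  Row 3: #.#..  (3 black, running=11)
  Row 4: #.#.#  (2 black, running=13)
  Row 5: ..#.#  (3 black, running=16)
  Row 6: #...#  (3 black, running=19)

Answer: 19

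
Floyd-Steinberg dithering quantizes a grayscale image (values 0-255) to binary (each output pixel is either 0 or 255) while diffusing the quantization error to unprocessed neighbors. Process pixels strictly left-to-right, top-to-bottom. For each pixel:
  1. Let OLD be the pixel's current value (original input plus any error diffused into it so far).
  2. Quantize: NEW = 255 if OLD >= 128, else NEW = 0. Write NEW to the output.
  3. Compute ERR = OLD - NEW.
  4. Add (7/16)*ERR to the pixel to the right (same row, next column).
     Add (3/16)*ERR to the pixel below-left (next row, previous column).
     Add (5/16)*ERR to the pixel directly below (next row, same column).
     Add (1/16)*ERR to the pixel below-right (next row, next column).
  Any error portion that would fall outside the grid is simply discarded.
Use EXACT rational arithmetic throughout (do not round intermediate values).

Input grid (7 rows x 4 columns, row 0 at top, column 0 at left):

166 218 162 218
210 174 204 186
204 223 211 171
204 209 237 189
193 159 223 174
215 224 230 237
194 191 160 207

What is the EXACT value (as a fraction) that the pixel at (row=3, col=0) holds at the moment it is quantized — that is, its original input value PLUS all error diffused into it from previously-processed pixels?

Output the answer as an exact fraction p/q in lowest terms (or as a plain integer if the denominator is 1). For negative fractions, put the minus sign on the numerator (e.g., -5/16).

(0,0): OLD=166 → NEW=255, ERR=-89
(0,1): OLD=2865/16 → NEW=255, ERR=-1215/16
(0,2): OLD=32967/256 → NEW=255, ERR=-32313/256
(0,3): OLD=666737/4096 → NEW=255, ERR=-377743/4096
(1,0): OLD=42995/256 → NEW=255, ERR=-22285/256
(1,1): OLD=169893/2048 → NEW=0, ERR=169893/2048
(1,2): OLD=11718537/65536 → NEW=255, ERR=-4993143/65536
(1,3): OLD=121591567/1048576 → NEW=0, ERR=121591567/1048576
(2,0): OLD=6302951/32768 → NEW=255, ERR=-2052889/32768
(2,1): OLD=211590493/1048576 → NEW=255, ERR=-55796387/1048576
(2,2): OLD=400215793/2097152 → NEW=255, ERR=-134557967/2097152
(2,3): OLD=5852037197/33554432 → NEW=255, ERR=-2704342963/33554432
(3,0): OLD=2926700663/16777216 → NEW=255, ERR=-1351489417/16777216
Target (3,0): original=204, with diffused error = 2926700663/16777216

Answer: 2926700663/16777216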